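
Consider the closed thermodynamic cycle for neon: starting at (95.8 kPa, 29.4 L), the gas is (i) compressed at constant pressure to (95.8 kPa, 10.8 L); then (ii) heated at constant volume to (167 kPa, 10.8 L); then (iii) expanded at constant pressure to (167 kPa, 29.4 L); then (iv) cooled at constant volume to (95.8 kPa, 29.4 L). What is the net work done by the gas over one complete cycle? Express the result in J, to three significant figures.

W_net ≈ 1320 J

Constant-volume legs do no work.
W(i) = (95.8)(10.8 − 29.4) = -1782 J; W(iii) = (167)(29.4 − 10.8) = 3106 J.
W_net = -1782 + 3106 = 1324 J (the clockwise enclosed area).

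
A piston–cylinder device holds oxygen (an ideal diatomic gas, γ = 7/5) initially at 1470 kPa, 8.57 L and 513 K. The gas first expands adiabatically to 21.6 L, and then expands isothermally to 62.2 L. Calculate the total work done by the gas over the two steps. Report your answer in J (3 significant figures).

W_total ≈ 18900 J

Step 1 (adiabatic): W = (P₁V₁ − P₂V₂)/(γ−1) = (12598 − 8704)/0.4 = 9735 J.
After step 1: P = 403 kPa, V = 21.6 L, T = 354.4 K.
Step 2 (isothermal): W = P₁V₁ ln(V₂/V₁) = (8704) ln(62.2/21.6) = 9206 J.
W_total = 9735 + 9206 = 18941 J.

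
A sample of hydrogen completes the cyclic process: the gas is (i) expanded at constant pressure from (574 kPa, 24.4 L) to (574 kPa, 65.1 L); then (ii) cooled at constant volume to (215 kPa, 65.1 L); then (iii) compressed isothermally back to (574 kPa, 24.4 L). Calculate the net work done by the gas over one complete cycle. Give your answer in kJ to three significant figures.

Leg (i): W = PΔV = (574)(65.1 − 24.4) = 23362 J.
Leg (ii): W = 0.
Leg (iii): W = PᵢVᵢ ln(V_f/Vᵢ) = (13996) ln(24.4/65.1) = -13735 J.
W_net = 23362 − 13735 = 9626 J.

W_net ≈ 9.63 kJ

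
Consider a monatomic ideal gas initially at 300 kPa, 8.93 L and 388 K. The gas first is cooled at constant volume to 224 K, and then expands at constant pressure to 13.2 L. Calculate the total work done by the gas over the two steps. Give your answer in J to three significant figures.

Step 1 (isochoric): W = 0 (constant volume).
After step 1: P = 173.2 kPa (V unchanged).
Step 2 (isobaric): W = PΔV = (173.2 kPa)(13.2 − 8.93 L) = 739.5 J.
W_total = 0 + 739.5 = 739.5 J.

W_total ≈ 740 J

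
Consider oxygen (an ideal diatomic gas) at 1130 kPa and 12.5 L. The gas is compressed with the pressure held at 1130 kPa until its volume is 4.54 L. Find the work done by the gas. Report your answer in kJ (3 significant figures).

W ≈ -8.99 kJ

Isobaric: W = P ΔV.
W = (1130 kPa)(4.54 − 12.5 L) = (1130)(-7.96) = -8995 J.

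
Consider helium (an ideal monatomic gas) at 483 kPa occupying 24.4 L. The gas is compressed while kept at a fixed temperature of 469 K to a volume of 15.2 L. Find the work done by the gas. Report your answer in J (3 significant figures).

W ≈ -5580 J

Isothermal: W = nRT ln(V₂/V₁) = P₁V₁ ln(V₂/V₁).
P₁V₁ = (483 kPa)(24.4 L) = 11785 J.
W = 11785 × ln(15.2/24.4) = 11785 × -0.4733
W_by_gas = -5578 J.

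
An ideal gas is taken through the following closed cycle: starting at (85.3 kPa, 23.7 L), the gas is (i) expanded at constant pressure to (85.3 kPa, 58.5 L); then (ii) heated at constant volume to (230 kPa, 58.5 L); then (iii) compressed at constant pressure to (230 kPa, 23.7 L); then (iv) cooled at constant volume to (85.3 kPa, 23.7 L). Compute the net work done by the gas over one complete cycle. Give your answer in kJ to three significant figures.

W_net ≈ -5.04 kJ

Constant-volume legs do no work.
W(i) = (85.3)(58.5 − 23.7) = 2968 J; W(iii) = (230)(23.7 − 58.5) = -8004 J.
W_net = 2968 − 8004 = -5036 J (the counter-clockwise enclosed area).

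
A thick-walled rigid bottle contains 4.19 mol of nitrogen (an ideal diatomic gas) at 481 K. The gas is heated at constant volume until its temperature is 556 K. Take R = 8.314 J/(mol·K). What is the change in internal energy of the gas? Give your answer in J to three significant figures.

ΔU ≈ 6530 J

Constant volume ⇒ W = 0, so Q = ΔU = nCᵥΔT with Cᵥ = 5R/2 = 20.79 J/(mol·K).
ΔU = (4.19)(20.79)(556 − 481) = 6532 J.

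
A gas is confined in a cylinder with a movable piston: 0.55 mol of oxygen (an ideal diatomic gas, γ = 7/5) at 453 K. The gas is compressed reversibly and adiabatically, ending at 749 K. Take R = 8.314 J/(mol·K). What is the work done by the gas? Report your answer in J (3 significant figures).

W ≈ -3380 J

Adiabatic ⇒ Q = 0, so W_by = −ΔU = nCᵥ(T₁ − T₂).
Cᵥ = 5R/2 = 20.79 J/(mol·K).
W = (0.55)(20.79)(453 − 749) = -3384 J.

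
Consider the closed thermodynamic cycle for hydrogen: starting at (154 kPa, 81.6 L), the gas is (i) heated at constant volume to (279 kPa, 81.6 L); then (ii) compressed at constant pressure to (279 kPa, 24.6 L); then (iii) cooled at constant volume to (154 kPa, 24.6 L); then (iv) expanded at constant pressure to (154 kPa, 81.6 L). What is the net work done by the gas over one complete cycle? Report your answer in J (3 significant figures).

Constant-volume legs do no work.
W(ii) = (279)(24.6 − 81.6) = -15903 J; W(iv) = (154)(81.6 − 24.6) = 8778 J.
W_net = -15903 + 8778 = -7125 J (the counter-clockwise enclosed area).

W_net ≈ -7120 J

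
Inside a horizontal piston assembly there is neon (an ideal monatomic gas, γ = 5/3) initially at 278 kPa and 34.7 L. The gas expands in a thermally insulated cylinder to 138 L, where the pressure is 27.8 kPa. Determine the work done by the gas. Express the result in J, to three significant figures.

Adiabatic: W = (P₁V₁ − P₂V₂)/(γ − 1) with γ = 5/3.
P₁V₁ = 9647 J, P₂V₂ = 3836 J.
W = (9647 − 3836) / 0.6667 = 8715 J.

W ≈ 8720 J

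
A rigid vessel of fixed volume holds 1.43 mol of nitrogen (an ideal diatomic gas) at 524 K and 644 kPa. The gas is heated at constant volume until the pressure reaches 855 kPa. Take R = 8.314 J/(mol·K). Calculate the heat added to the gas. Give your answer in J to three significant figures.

Q ≈ 5100 J

Constant volume ⇒ W = 0, so Q = ΔU = nCᵥΔT with Cᵥ = 5R/2 = 20.79 J/(mol·K).
At constant V, T₂/T₁ = P₂/P₁ ⇒ ΔT = T₁(P₂/P₁ − 1) = 524·(855/644 − 1) = 171.7 K.
ΔU = (1.43)(20.79)(171.7) = 5103 J.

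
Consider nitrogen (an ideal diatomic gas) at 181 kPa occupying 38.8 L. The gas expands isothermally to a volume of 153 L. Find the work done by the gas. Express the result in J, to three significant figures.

Isothermal: W = nRT ln(V₂/V₁) = P₁V₁ ln(V₂/V₁).
P₁V₁ = (181 kPa)(38.8 L) = 7023 J.
W = 7023 × ln(153/38.8) = 7023 × 1.372
W_by_gas = 9635 J.

W ≈ 9640 J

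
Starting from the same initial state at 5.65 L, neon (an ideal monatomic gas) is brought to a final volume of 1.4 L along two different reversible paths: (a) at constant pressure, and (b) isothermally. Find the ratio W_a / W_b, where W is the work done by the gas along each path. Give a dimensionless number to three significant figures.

W_a / W_b ≈ 0.539

Path (a) isobaric: W = P₁(V₂ − V₁) → W_a/(P₁V₁) = -0.7522.
Path (b) isothermal: W = P₁V₁ ln(V₂/V₁) → W_b/(P₁V₁) = -1.395.
W_a / W_b = -0.7522 / -1.395 = 0.5391.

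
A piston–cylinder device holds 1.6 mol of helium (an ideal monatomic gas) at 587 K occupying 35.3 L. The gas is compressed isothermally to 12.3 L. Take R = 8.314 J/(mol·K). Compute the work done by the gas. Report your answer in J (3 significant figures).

Isothermal: W = nRT ln(V₂/V₁).
W = (1.6)(8.314)(587) × ln(12.3/35.3)
  = 7809 × -1.054
W_by_gas = -8232 J.

W ≈ -8230 J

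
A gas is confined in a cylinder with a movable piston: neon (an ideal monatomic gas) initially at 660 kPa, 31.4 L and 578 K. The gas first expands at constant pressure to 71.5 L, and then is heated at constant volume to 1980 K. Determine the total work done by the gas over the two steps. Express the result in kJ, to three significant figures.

Step 1 (isobaric): W = PΔV = (660 kPa)(71.5 − 31.4 L) = 26466 J.
Step 2 (isochoric): W = 0 (constant volume).
W_total = 26466 + 0 = 26466 J.

W_total ≈ 26.5 kJ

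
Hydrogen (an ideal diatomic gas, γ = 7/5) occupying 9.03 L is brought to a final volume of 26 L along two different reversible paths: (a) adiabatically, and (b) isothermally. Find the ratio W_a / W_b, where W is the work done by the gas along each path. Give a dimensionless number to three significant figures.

Path (a) adiabatic: W = P₁V₁(1 − (V₁/V₂)^(γ−1))/(γ−1) → W_a/(P₁V₁) = 0.8623.
Path (b) isothermal: W = P₁V₁ ln(V₂/V₁) → W_b/(P₁V₁) = 1.058.
W_a / W_b = 0.8623 / 1.058 = 0.8154.

W_a / W_b ≈ 0.815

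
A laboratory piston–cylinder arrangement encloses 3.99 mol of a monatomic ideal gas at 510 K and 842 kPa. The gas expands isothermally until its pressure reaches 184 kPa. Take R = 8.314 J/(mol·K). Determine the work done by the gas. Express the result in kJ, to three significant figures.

Isothermal process: W = nRT ln(V₂/V₁) = nRT ln(P₁/P₂).
W = (3.99)(8.314)(510) × ln(842/184)
  = 16918 × ln(4.576) = 16918 × 1.521
W_by_gas = 25730 J.

W ≈ 25.7 kJ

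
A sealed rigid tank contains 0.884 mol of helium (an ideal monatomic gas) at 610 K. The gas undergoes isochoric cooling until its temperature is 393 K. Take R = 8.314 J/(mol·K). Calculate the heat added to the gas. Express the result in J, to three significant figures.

Constant volume ⇒ W = 0, so Q = ΔU = nCᵥΔT with Cᵥ = 3R/2 = 12.47 J/(mol·K).
ΔU = (0.884)(12.47)(393 − 610) = -2392 J.

Q ≈ -2390 J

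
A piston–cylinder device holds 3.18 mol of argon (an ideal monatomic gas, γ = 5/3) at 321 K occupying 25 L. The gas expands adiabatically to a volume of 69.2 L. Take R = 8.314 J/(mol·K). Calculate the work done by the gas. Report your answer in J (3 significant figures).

W ≈ 6270 J

Adiabatic: TV^(γ−1) = const with γ = 5/3.
T₂ = T₁ (V₁/V₂)^(γ−1) = 321 × (25/69.2)^0.667 = 321 × 0.5073 = 162.8 K.
W_by = nCᵥ(T₁ − T₂) = (3.18)(12.47)(321 − 162.8) = 6273 J.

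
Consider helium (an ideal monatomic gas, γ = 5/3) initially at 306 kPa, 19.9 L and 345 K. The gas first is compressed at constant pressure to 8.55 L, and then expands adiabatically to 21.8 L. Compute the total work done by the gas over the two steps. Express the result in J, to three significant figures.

W_total ≈ -1650 J

Step 1 (isobaric): W = PΔV = (306 kPa)(8.55 − 19.9 L) = -3473 J.
After step 1: P = 306 kPa, V = 8.55 L, T = 148.2 K.
Step 2 (adiabatic): W = (P₁V₁ − P₂V₂)/(γ−1) = (2616 − 1402)/0.667 = 1822 J.
W_total = -3473 + 1822 = -1651 J.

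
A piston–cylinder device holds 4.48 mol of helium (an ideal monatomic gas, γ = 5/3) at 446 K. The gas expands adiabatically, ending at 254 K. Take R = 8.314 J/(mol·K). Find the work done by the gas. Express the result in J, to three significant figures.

Adiabatic ⇒ Q = 0, so W_by = −ΔU = nCᵥ(T₁ − T₂).
Cᵥ = 3R/2 = 12.47 J/(mol·K).
W = (4.48)(12.47)(446 − 254) = 10727 J.

W ≈ 10700 J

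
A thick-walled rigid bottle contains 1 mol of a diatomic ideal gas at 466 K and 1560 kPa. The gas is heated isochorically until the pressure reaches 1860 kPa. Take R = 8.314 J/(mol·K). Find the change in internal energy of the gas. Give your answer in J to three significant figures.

ΔU ≈ 1860 J

Constant volume ⇒ W = 0, so Q = ΔU = nCᵥΔT with Cᵥ = 5R/2 = 20.79 J/(mol·K).
At constant V, T₂/T₁ = P₂/P₁ ⇒ ΔT = T₁(P₂/P₁ − 1) = 466·(1860/1560 − 1) = 89.62 K.
ΔU = (1)(20.79)(89.62) = 1863 J.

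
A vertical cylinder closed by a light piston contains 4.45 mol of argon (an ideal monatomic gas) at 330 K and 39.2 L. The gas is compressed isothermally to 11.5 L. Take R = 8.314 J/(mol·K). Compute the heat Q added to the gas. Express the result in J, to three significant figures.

Q ≈ -15000 J

Isothermal ⇒ ΔU = 0, so Q = W = nRT ln(V₂/V₁).
Q = (4.45)(8.314)(330) ln(11.5/39.2) = 12209 × -1.226 = -14972 J.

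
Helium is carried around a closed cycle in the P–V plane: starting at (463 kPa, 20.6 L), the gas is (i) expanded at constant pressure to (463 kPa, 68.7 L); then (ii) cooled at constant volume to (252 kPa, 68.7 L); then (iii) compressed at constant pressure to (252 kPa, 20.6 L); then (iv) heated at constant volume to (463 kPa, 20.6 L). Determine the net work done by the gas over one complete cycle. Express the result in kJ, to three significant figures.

W_net ≈ 10.1 kJ

Constant-volume legs do no work.
W(i) = (463)(68.7 − 20.6) = 22270 J; W(iii) = (252)(20.6 − 68.7) = -12121 J.
W_net = 22270 − 12121 = 10149 J (the clockwise enclosed area).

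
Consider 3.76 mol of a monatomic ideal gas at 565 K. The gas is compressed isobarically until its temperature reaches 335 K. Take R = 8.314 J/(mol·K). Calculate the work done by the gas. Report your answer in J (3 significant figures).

Isobaric: W = P ΔV = nR ΔT.
W = (3.76)(8.314)(335 − 565) = -7190 J.

W ≈ -7190 J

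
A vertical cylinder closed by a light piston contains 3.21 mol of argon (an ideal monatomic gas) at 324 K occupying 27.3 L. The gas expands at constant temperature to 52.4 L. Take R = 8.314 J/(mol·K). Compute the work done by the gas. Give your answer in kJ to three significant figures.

W ≈ 5.64 kJ

Isothermal: W = nRT ln(V₂/V₁).
W = (3.21)(8.314)(324) × ln(52.4/27.3)
  = 8647 × 0.652
W_by_gas = 5638 J.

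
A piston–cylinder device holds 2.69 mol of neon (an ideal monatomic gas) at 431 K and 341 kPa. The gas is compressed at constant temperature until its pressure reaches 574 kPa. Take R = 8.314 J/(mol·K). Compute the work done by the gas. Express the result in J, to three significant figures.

Isothermal process: W = nRT ln(V₂/V₁) = nRT ln(P₁/P₂).
W = (2.69)(8.314)(431) × ln(341/574)
  = 9639 × ln(0.5941) = 9639 × -0.5207
W_by_gas = -5020 J.

W ≈ -5020 J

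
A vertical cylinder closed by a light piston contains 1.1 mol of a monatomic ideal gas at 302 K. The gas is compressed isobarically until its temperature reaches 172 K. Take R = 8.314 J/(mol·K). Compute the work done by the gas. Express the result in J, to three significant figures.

Isobaric: W = P ΔV = nR ΔT.
W = (1.1)(8.314)(172 − 302) = -1189 J.

W ≈ -1190 J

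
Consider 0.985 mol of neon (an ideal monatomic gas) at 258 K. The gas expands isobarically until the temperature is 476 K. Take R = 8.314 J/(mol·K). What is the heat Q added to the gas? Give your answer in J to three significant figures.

Isobaric: W = nRΔT = (0.985)(8.314)(218) = 1785 J.
ΔU = nCᵥΔT with Cᵥ = 3R/2: ΔU = (0.985)(12.47)(218) = 2678 J.
Q = ΔU + W = 2678 + 1785 = 4463 J.

Q ≈ 4460 J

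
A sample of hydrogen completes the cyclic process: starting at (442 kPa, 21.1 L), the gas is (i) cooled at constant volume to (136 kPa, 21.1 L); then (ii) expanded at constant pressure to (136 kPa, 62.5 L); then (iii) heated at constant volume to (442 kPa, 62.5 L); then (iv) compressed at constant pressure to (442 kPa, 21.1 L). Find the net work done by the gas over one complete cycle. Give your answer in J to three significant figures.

W_net ≈ -12700 J

Constant-volume legs do no work.
W(ii) = (136)(62.5 − 21.1) = 5630 J; W(iv) = (442)(21.1 − 62.5) = -18299 J.
W_net = 5630 − 18299 = -12668 J (the counter-clockwise enclosed area).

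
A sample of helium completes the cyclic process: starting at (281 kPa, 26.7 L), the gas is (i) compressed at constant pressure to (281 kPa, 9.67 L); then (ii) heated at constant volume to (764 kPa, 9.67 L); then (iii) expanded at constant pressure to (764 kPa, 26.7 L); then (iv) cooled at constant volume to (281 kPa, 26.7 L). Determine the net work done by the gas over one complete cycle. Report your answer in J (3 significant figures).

W_net ≈ 8230 J

Constant-volume legs do no work.
W(i) = (281)(9.67 − 26.7) = -4785 J; W(iii) = (764)(26.7 − 9.67) = 13011 J.
W_net = -4785 + 13011 = 8225 J (the clockwise enclosed area).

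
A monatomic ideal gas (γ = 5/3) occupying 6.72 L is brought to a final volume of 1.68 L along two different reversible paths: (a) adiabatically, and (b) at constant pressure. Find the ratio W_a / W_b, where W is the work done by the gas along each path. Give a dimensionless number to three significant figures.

Path (a) adiabatic: W = P₁V₁(1 − (V₁/V₂)^(γ−1))/(γ−1) → W_a/(P₁V₁) = -2.28.
Path (b) isobaric: W = P₁(V₂ − V₁) → W_b/(P₁V₁) = -0.75.
W_a / W_b = -2.28 / -0.75 = 3.04.

W_a / W_b ≈ 3.04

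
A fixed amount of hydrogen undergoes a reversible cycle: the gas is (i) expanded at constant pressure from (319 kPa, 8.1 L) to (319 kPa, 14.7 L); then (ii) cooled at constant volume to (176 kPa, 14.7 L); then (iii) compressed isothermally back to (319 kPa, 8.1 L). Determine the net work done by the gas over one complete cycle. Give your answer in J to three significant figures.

W_net ≈ 563 J

Leg (i): W = PΔV = (319)(14.7 − 8.1) = 2105 J.
Leg (ii): W = 0.
Leg (iii): W = PᵢVᵢ ln(V_f/Vᵢ) = (2587) ln(8.1/14.7) = -1542 J.
W_net = 2105 − 1542 = 563.5 J.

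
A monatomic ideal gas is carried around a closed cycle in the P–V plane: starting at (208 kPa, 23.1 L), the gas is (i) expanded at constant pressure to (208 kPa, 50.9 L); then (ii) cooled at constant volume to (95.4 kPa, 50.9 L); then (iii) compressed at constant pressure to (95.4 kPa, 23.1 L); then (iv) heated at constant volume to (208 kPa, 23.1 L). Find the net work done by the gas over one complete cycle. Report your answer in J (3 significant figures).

W_net ≈ 3130 J

Constant-volume legs do no work.
W(i) = (208)(50.9 − 23.1) = 5782 J; W(iii) = (95.4)(23.1 − 50.9) = -2652 J.
W_net = 5782 − 2652 = 3130 J (the clockwise enclosed area).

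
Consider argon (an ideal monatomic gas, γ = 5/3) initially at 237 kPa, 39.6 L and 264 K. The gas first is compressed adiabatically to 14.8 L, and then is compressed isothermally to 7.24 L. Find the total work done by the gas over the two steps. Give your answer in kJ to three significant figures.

W_total ≈ -26.0 kJ

Step 1 (adiabatic): W = (P₁V₁ − P₂V₂)/(γ−1) = (9385 − 18088)/0.667 = -13055 J.
After step 1: P = 1222 kPa, V = 14.8 L, T = 508.8 K.
Step 2 (isothermal): W = P₁V₁ ln(V₂/V₁) = (18088) ln(7.24/14.8) = -12933 J.
W_total = -13055 − 12933 = -25988 J.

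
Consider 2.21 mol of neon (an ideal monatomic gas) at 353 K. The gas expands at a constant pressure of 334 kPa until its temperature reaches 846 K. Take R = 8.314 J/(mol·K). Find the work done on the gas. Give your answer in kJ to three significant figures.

Isobaric: W = P ΔV = nR ΔT.
W = (2.21)(8.314)(846 − 353) = 9058 J.
Work on gas = −W_by = -9058 J.

W ≈ -9.06 kJ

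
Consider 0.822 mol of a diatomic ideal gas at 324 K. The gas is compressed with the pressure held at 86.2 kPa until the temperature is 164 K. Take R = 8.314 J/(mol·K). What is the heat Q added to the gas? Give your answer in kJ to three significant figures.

Isobaric: W = nRΔT = (0.822)(8.314)(-160) = -1093 J.
ΔU = nCᵥΔT with Cᵥ = 5R/2: ΔU = (0.822)(20.79)(-160) = -2734 J.
Q = ΔU + W = -2734 − 1093 = -3827 J.

Q ≈ -3.83 kJ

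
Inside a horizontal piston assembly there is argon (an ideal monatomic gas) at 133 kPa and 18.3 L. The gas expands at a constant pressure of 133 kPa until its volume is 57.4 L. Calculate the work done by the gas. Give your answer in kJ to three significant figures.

Isobaric: W = P ΔV.
W = (133 kPa)(57.4 − 18.3 L) = (133)(39.1) = 5200 J.

W ≈ 5.20 kJ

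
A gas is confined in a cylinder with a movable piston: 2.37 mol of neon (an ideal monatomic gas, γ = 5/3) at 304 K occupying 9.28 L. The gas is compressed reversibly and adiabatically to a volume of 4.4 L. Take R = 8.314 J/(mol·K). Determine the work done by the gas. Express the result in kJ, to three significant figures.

W ≈ -5.79 kJ

Adiabatic: TV^(γ−1) = const with γ = 5/3.
T₂ = T₁ (V₁/V₂)^(γ−1) = 304 × (9.28/4.4)^0.667 = 304 × 1.645 = 500 K.
W_by = nCᵥ(T₁ − T₂) = (2.37)(12.47)(304 − 500) = -5792 J.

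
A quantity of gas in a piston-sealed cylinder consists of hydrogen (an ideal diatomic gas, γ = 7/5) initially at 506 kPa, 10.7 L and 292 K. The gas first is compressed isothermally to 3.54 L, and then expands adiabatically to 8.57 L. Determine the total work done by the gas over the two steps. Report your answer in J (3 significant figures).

W_total ≈ -1960 J

Step 1 (isothermal): W = P₁V₁ ln(V₂/V₁) = (5414) ln(3.54/10.7) = -5989 J.
After step 1: P = 1529 kPa, V = 3.54 L, T = 292 K.
Step 2 (adiabatic): W = (P₁V₁ − P₂V₂)/(γ−1) = (5414 − 3801)/0.4 = 4032 J.
W_total = -5989 + 4032 = -1957 J.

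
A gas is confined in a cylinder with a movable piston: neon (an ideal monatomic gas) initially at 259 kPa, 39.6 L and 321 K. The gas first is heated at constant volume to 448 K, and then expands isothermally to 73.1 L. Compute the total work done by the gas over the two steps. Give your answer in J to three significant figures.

Step 1 (isochoric): W = 0 (constant volume).
After step 1: P = 361.5 kPa (V unchanged).
Step 2 (isothermal): W = P₁V₁ ln(V₂/V₁) = (14314) ln(73.1/39.6) = 8775 J.
W_total = 0 + 8775 = 8775 J.

W_total ≈ 8770 J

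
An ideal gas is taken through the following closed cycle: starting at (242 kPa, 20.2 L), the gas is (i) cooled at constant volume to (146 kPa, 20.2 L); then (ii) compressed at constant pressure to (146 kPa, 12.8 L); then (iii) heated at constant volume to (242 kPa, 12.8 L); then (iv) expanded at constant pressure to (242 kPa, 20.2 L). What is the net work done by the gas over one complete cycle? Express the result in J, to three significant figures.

Constant-volume legs do no work.
W(ii) = (146)(12.8 − 20.2) = -1080 J; W(iv) = (242)(20.2 − 12.8) = 1791 J.
W_net = -1080 + 1791 = 710.4 J (the clockwise enclosed area).

W_net ≈ 710 J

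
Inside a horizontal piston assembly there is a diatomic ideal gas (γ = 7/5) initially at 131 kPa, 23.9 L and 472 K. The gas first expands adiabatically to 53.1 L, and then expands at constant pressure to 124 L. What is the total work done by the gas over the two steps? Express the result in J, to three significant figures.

Step 1 (adiabatic): W = (P₁V₁ − P₂V₂)/(γ−1) = (3131 − 2275)/0.4 = 2140 J.
After step 1: P = 42.84 kPa, V = 53.1 L, T = 343 K.
Step 2 (isobaric): W = PΔV = (42.84 kPa)(124 − 53.1 L) = 3038 J.
W_total = 2140 + 3038 = 5177 J.

W_total ≈ 5180 J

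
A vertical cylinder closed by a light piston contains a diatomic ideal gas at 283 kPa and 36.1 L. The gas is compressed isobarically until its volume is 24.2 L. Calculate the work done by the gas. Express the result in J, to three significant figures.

W ≈ -3370 J

Isobaric: W = P ΔV.
W = (283 kPa)(24.2 − 36.1 L) = (283)(-11.9) = -3368 J.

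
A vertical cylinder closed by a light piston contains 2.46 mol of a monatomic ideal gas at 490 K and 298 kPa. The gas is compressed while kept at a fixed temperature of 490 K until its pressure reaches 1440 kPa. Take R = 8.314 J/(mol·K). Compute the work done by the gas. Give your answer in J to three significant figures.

W ≈ -15800 J

Isothermal process: W = nRT ln(V₂/V₁) = nRT ln(P₁/P₂).
W = (2.46)(8.314)(490) × ln(298/1440)
  = 10022 × ln(0.2069) = 10022 × -1.575
W_by_gas = -15787 J.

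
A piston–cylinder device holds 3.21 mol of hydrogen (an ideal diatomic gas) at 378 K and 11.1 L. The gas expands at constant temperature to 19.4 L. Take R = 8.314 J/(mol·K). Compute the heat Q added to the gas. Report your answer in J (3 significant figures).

Q ≈ 5630 J

Isothermal ⇒ ΔU = 0, so Q = W = nRT ln(V₂/V₁).
Q = (3.21)(8.314)(378) ln(19.4/11.1) = 10088 × 0.5583 = 5632 J.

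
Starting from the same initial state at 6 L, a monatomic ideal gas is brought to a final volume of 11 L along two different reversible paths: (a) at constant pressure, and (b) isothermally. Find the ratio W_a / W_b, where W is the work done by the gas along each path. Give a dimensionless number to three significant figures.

W_a / W_b ≈ 1.37

Path (a) isobaric: W = P₁(V₂ − V₁) → W_a/(P₁V₁) = 0.8333.
Path (b) isothermal: W = P₁V₁ ln(V₂/V₁) → W_b/(P₁V₁) = 0.6061.
W_a / W_b = 0.8333 / 0.6061 = 1.375.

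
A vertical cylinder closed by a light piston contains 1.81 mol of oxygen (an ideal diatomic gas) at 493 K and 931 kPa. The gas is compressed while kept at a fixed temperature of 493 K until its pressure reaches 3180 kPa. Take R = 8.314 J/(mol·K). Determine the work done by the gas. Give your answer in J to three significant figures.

W ≈ -9110 J

Isothermal process: W = nRT ln(V₂/V₁) = nRT ln(P₁/P₂).
W = (1.81)(8.314)(493) × ln(931/3180)
  = 7419 × ln(0.2928) = 7419 × -1.228
W_by_gas = -9113 J.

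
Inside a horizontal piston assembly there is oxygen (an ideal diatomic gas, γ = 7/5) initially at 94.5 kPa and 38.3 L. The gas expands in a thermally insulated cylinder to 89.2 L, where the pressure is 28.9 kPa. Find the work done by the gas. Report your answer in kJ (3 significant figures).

Adiabatic: W = (P₁V₁ − P₂V₂)/(γ − 1) with γ = 7/5.
P₁V₁ = 3619 J, P₂V₂ = 2578 J.
W = (3619 − 2578) / 0.4 = 2604 J.

W ≈ 2.60 kJ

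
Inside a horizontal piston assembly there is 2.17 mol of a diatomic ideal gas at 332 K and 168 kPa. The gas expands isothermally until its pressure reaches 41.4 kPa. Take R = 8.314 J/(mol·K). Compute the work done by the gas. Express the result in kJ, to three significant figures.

Isothermal process: W = nRT ln(V₂/V₁) = nRT ln(P₁/P₂).
W = (2.17)(8.314)(332) × ln(168/41.4)
  = 5990 × ln(4.058) = 5990 × 1.401
W_by_gas = 8390 J.

W ≈ 8.39 kJ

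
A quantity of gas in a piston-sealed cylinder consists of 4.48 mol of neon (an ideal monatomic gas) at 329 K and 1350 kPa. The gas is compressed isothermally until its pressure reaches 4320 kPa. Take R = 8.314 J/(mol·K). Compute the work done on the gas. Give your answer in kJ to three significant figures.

W ≈ 14.3 kJ

Isothermal process: W = nRT ln(V₂/V₁) = nRT ln(P₁/P₂).
W = (4.48)(8.314)(329) × ln(1350/4320)
  = 12254 × ln(0.3125) = 12254 × -1.163
W_by_gas = -14253 J; work on gas = −W_by = 14253 J.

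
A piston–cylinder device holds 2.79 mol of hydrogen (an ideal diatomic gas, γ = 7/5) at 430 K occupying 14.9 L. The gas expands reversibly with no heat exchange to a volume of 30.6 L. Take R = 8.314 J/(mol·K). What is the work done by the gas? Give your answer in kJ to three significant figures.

Adiabatic: TV^(γ−1) = const with γ = 7/5.
T₂ = T₁ (V₁/V₂)^(γ−1) = 430 × (14.9/30.6)^0.4 = 430 × 0.7499 = 322.4 K.
W_by = nCᵥ(T₁ − T₂) = (2.79)(20.79)(430 − 322.4) = 6237 J.

W ≈ 6.24 kJ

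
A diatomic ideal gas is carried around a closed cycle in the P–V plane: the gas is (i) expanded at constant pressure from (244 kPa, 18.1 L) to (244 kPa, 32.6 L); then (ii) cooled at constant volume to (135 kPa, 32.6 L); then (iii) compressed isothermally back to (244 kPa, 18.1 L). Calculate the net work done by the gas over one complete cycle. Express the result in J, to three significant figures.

Leg (i): W = PΔV = (244)(32.6 − 18.1) = 3538 J.
Leg (ii): W = 0.
Leg (iii): W = PᵢVᵢ ln(V_f/Vᵢ) = (4401) ln(18.1/32.6) = -2590 J.
W_net = 3538 − 2590 = 948.5 J.

W_net ≈ 948 J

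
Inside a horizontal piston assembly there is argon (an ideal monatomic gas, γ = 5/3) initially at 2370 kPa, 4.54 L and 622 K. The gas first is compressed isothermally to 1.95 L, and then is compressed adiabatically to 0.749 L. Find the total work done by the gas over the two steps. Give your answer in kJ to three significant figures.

W_total ≈ -23.5 kJ

Step 1 (isothermal): W = P₁V₁ ln(V₂/V₁) = (10760) ln(1.95/4.54) = -9093 J.
After step 1: P = 5518 kPa, V = 1.95 L, T = 622 K.
Step 2 (adiabatic): W = (P₁V₁ − P₂V₂)/(γ−1) = (10760 − 20363)/0.667 = -14405 J.
W_total = -9093 − 14405 = -23498 J.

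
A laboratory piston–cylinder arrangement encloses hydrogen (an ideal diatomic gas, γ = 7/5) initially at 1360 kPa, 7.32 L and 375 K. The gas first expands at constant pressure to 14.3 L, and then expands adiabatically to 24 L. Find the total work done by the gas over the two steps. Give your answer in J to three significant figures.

Step 1 (isobaric): W = PΔV = (1360 kPa)(14.3 − 7.32 L) = 9493 J.
After step 1: P = 1360 kPa, V = 14.3 L, T = 732.6 K.
Step 2 (adiabatic): W = (P₁V₁ − P₂V₂)/(γ−1) = (19448 − 15810)/0.4 = 9096 J.
W_total = 9493 + 9096 = 18588 J.

W_total ≈ 18600 J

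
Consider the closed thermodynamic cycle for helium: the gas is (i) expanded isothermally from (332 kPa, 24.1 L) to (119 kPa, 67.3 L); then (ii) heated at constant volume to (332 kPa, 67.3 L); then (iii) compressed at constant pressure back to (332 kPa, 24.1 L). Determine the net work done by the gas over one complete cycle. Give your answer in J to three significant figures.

Leg (i): W = PᵢVᵢ ln(V_f/Vᵢ) = (8001) ln(67.3/24.1) = 8217 J.
Leg (ii): W = 0.
Leg (iii): W = PΔV = (332)(24.1 − 67.3) = -14342 J.
W_net = 8217 − 14342 = -6126 J.

W_net ≈ -6130 J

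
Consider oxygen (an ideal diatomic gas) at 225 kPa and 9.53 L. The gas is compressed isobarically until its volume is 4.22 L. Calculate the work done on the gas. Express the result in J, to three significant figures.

Isobaric: W = P ΔV.
W = (225 kPa)(4.22 − 9.53 L) = (225)(-5.31) = -1195 J.
Work on gas = −W_by = 1195 J.

W ≈ 1190 J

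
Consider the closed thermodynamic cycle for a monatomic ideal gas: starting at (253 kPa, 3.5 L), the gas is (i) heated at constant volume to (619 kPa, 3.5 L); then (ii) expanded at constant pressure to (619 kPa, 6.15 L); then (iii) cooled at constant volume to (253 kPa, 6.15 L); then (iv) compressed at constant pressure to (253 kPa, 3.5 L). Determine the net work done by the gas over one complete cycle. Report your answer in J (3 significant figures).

Constant-volume legs do no work.
W(ii) = (619)(6.15 − 3.5) = 1640 J; W(iv) = (253)(3.5 − 6.15) = -670.5 J.
W_net = 1640 − 670.5 = 969.9 J (the clockwise enclosed area).

W_net ≈ 970 J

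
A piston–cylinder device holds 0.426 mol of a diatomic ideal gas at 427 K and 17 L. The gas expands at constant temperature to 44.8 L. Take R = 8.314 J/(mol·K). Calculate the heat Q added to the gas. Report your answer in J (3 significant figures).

Isothermal ⇒ ΔU = 0, so Q = W = nRT ln(V₂/V₁).
Q = (0.426)(8.314)(427) ln(44.8/17) = 1512 × 0.969 = 1465 J.

Q ≈ 1470 J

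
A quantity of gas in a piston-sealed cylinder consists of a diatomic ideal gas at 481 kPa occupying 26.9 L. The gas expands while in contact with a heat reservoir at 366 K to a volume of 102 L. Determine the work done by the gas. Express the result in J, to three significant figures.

Isothermal: W = nRT ln(V₂/V₁) = P₁V₁ ln(V₂/V₁).
P₁V₁ = (481 kPa)(26.9 L) = 12939 J.
W = 12939 × ln(102/26.9) = 12939 × 1.333
W_by_gas = 17246 J.

W ≈ 17200 J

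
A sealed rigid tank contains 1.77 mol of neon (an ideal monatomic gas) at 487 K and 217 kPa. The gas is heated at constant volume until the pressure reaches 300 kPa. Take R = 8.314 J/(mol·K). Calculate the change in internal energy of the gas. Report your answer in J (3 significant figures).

Constant volume ⇒ W = 0, so Q = ΔU = nCᵥΔT with Cᵥ = 3R/2 = 12.47 J/(mol·K).
At constant V, T₂/T₁ = P₂/P₁ ⇒ ΔT = T₁(P₂/P₁ − 1) = 487·(300/217 − 1) = 186.3 K.
ΔU = (1.77)(12.47)(186.3) = 4112 J.

ΔU ≈ 4110 J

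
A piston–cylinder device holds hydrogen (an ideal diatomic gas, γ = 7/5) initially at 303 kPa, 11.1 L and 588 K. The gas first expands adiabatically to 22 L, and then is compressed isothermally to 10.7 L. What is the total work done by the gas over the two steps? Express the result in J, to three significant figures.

W_total ≈ 169 J

Step 1 (adiabatic): W = (P₁V₁ − P₂V₂)/(γ−1) = (3363 − 2558)/0.4 = 2013 J.
After step 1: P = 116.3 kPa, V = 22 L, T = 447.2 K.
Step 2 (isothermal): W = P₁V₁ ln(V₂/V₁) = (2558) ln(10.7/22) = -1844 J.
W_total = 2013 − 1844 = 169 J.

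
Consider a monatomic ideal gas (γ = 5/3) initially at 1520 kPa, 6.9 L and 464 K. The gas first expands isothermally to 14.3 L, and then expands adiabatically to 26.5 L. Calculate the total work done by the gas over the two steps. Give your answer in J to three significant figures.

Step 1 (isothermal): W = P₁V₁ ln(V₂/V₁) = (10488) ln(14.3/6.9) = 7643 J.
After step 1: P = 733.4 kPa, V = 14.3 L, T = 464 K.
Step 2 (adiabatic): W = (P₁V₁ − P₂V₂)/(γ−1) = (10488 − 6952)/0.667 = 5305 J.
W_total = 7643 + 5305 = 12948 J.

W_total ≈ 12900 J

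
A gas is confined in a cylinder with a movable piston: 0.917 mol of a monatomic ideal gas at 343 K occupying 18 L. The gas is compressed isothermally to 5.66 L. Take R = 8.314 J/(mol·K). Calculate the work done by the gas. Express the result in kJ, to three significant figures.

W ≈ -3.03 kJ

Isothermal: W = nRT ln(V₂/V₁).
W = (0.917)(8.314)(343) × ln(5.66/18)
  = 2615 × -1.157
W_by_gas = -3025 J.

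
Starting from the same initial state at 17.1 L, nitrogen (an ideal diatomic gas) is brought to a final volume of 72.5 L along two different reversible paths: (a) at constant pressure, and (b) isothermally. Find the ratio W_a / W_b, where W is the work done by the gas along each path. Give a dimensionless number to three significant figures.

Path (a) isobaric: W = P₁(V₂ − V₁) → W_a/(P₁V₁) = 3.24.
Path (b) isothermal: W = P₁V₁ ln(V₂/V₁) → W_b/(P₁V₁) = 1.445.
W_a / W_b = 3.24 / 1.445 = 2.243.

W_a / W_b ≈ 2.24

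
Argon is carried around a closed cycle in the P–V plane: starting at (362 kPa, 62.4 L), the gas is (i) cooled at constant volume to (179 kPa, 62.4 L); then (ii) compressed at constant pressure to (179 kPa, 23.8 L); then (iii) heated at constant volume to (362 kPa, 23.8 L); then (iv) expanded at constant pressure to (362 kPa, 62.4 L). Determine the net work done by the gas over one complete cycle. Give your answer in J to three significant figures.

Constant-volume legs do no work.
W(ii) = (179)(23.8 − 62.4) = -6909 J; W(iv) = (362)(62.4 − 23.8) = 13973 J.
W_net = -6909 + 13973 = 7064 J (the clockwise enclosed area).

W_net ≈ 7060 J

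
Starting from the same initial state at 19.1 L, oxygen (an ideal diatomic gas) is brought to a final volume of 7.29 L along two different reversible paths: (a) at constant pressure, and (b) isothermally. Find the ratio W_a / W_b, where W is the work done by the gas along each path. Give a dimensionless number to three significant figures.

W_a / W_b ≈ 0.642

Path (a) isobaric: W = P₁(V₂ − V₁) → W_a/(P₁V₁) = -0.6183.
Path (b) isothermal: W = P₁V₁ ln(V₂/V₁) → W_b/(P₁V₁) = -0.9632.
W_a / W_b = -0.6183 / -0.9632 = 0.642.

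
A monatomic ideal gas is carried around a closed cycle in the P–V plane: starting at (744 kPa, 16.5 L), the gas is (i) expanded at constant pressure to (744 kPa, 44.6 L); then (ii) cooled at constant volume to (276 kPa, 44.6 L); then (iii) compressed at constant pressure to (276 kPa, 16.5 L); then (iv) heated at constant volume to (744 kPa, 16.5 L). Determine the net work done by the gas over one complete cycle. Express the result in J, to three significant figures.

W_net ≈ 13200 J

Constant-volume legs do no work.
W(i) = (744)(44.6 − 16.5) = 20906 J; W(iii) = (276)(16.5 − 44.6) = -7756 J.
W_net = 20906 − 7756 = 13151 J (the clockwise enclosed area).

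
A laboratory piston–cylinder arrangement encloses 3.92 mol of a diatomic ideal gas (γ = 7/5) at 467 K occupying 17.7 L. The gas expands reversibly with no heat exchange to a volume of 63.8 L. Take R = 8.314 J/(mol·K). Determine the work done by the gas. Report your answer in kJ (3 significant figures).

W ≈ 15.3 kJ

Adiabatic: TV^(γ−1) = const with γ = 7/5.
T₂ = T₁ (V₁/V₂)^(γ−1) = 467 × (17.7/63.8)^0.4 = 467 × 0.5988 = 279.6 K.
W_by = nCᵥ(T₁ − T₂) = (3.92)(20.79)(467 − 279.6) = 15267 J.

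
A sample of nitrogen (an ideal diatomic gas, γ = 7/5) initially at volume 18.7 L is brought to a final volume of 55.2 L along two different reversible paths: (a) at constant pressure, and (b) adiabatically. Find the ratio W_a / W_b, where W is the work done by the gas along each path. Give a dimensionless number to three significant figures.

W_a / W_b ≈ 2.22

Path (a) isobaric: W = P₁(V₂ − V₁) → W_a/(P₁V₁) = 1.952.
Path (b) adiabatic: W = P₁V₁(1 − (V₁/V₂)^(γ−1))/(γ−1) → W_b/(P₁V₁) = 0.8786.
W_a / W_b = 1.952 / 0.8786 = 2.222.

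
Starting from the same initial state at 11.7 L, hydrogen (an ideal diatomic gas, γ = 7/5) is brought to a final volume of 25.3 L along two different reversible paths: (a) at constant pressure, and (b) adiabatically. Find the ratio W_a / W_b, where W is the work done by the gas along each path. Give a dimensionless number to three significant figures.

Path (a) isobaric: W = P₁(V₂ − V₁) → W_a/(P₁V₁) = 1.162.
Path (b) adiabatic: W = P₁V₁(1 − (V₁/V₂)^(γ−1))/(γ−1) → W_b/(P₁V₁) = 0.6636.
W_a / W_b = 1.162 / 0.6636 = 1.752.

W_a / W_b ≈ 1.75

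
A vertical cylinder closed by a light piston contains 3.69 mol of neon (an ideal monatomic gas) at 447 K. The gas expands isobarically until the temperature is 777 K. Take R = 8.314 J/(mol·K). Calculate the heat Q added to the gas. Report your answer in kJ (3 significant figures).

Isobaric: W = nRΔT = (3.69)(8.314)(330) = 10124 J.
ΔU = nCᵥΔT with Cᵥ = 3R/2: ΔU = (3.69)(12.47)(330) = 15186 J.
Q = ΔU + W = 15186 + 10124 = 25310 J.

Q ≈ 25.3 kJ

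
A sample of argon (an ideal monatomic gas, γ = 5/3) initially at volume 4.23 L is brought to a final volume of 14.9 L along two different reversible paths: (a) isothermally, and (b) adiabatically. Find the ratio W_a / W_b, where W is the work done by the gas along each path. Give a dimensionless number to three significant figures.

W_a / W_b ≈ 1.48

Path (a) isothermal: W = P₁V₁ ln(V₂/V₁) → W_a/(P₁V₁) = 1.259.
Path (b) adiabatic: W = P₁V₁(1 − (V₁/V₂)^(γ−1))/(γ−1) → W_b/(P₁V₁) = 0.8521.
W_a / W_b = 1.259 / 0.8521 = 1.478.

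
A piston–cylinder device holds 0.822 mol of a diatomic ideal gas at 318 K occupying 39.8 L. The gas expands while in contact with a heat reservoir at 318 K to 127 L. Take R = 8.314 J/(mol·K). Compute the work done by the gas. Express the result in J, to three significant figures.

Isothermal: W = nRT ln(V₂/V₁).
W = (0.822)(8.314)(318) × ln(127/39.8)
  = 2173 × 1.16
W_by_gas = 2522 J.

W ≈ 2520 J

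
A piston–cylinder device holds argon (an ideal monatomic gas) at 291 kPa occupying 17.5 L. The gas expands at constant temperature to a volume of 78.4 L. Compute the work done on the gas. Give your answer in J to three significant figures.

Isothermal: W = nRT ln(V₂/V₁) = P₁V₁ ln(V₂/V₁).
P₁V₁ = (291 kPa)(17.5 L) = 5092 J.
W = 5092 × ln(78.4/17.5) = 5092 × 1.5
W_by_gas = 7637 J; work on gas = −W_by = -7637 J.

W ≈ -7640 J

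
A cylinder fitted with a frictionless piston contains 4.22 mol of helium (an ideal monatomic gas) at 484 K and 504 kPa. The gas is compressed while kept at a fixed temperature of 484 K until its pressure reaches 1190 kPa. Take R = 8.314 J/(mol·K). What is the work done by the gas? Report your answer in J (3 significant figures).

Isothermal process: W = nRT ln(V₂/V₁) = nRT ln(P₁/P₂).
W = (4.22)(8.314)(484) × ln(504/1190)
  = 16981 × ln(0.4235) = 16981 × -0.8591
W_by_gas = -14589 J.

W ≈ -14600 J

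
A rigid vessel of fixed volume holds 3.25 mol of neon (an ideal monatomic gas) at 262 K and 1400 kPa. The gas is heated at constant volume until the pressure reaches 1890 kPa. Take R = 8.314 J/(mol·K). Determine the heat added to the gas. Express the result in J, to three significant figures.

Q ≈ 3720 J

Constant volume ⇒ W = 0, so Q = ΔU = nCᵥΔT with Cᵥ = 3R/2 = 12.47 J/(mol·K).
At constant V, T₂/T₁ = P₂/P₁ ⇒ ΔT = T₁(P₂/P₁ − 1) = 262·(1890/1400 − 1) = 91.7 K.
ΔU = (3.25)(12.47)(91.7) = 3717 J.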